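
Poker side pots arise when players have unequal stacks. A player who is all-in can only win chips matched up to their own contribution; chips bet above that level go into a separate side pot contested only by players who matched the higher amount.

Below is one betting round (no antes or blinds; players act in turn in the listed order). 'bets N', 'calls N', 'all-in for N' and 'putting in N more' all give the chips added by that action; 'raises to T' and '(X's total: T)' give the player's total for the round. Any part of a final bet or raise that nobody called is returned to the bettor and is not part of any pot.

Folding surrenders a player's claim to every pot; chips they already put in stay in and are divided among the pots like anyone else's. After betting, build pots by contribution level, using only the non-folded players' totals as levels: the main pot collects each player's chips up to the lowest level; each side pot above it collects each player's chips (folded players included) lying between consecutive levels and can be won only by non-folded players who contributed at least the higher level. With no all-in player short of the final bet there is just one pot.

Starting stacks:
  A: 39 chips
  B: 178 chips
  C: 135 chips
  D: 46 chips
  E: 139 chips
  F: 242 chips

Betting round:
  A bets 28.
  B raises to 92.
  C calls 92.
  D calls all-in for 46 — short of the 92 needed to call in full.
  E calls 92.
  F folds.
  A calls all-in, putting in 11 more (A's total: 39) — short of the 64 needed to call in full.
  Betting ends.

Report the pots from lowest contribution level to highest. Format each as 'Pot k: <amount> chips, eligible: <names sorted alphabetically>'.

Pot 1: 195 chips, eligible: A, B, C, D, E
Pot 2: 28 chips, eligible: B, C, D, E
Pot 3: 138 chips, eligible: B, C, E

Derivation:
Contributions: A=39, B=92, C=92, D=46, E=92
Folded: F
Pot levels (distinct totals of non-folded players): 39, 46, 92
Layer 1-39: 39 each from A, B, C, D, E = 39*5 = 195 chips; eligible A, B, C, D, E
Layer 40-46: 7 each from B, C, D, E = 7*4 = 28 chips; eligible B, C, D, E
Layer 47-92: 46 each from B, C, E = 46*3 = 138 chips; eligible B, C, E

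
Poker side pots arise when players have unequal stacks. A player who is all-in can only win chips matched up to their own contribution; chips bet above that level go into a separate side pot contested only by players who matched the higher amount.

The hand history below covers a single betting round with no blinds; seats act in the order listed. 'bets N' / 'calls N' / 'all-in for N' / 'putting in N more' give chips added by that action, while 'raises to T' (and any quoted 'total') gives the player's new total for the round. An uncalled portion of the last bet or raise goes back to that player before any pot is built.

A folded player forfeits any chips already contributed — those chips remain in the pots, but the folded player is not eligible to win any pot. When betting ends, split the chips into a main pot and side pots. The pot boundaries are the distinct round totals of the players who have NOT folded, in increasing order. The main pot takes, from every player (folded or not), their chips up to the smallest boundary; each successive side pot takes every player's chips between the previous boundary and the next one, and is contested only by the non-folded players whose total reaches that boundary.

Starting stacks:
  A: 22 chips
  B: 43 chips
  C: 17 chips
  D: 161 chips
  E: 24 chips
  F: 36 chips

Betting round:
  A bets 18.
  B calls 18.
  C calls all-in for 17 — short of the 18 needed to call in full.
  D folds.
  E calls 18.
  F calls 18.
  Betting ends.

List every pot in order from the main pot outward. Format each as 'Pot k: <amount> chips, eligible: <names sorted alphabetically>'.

Pot 1: 85 chips, eligible: A, B, C, E, F
Pot 2: 4 chips, eligible: A, B, E, F

Derivation:
Contributions: A=18, B=18, C=17, E=18, F=18
Folded: D
Pot levels (distinct totals of non-folded players): 17, 18
Layer 1-17: 17 each from A, B, C, E, F = 17*5 = 85 chips; eligible A, B, C, E, F
Layer 18-18: 1 each from A, B, E, F = 1*4 = 4 chips; eligible A, B, E, F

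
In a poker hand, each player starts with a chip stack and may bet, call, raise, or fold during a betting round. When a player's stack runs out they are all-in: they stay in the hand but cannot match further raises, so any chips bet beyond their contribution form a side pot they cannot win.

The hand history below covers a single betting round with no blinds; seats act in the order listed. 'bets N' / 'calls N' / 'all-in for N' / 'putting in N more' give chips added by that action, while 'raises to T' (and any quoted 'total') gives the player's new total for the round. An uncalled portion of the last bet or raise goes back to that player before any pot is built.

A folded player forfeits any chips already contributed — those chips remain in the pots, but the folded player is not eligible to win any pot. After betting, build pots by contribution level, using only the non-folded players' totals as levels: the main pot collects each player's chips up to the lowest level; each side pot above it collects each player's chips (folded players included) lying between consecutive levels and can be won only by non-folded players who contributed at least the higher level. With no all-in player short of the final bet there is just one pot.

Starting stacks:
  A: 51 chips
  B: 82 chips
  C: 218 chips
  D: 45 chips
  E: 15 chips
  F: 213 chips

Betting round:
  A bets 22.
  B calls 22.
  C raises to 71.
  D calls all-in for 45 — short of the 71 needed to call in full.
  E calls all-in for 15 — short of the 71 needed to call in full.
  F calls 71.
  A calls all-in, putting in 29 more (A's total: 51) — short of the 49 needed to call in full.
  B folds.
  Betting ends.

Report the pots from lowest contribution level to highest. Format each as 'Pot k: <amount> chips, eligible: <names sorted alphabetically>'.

Pot 1: 90 chips, eligible: A, C, D, E, F
Pot 2: 127 chips, eligible: A, C, D, F
Pot 3: 18 chips, eligible: A, C, F
Pot 4: 40 chips, eligible: C, F

Derivation:
Contributions: A=51, B=22, C=71, D=45, E=15, F=71
Folded: B
Pot levels (distinct totals of non-folded players): 15, 45, 51, 71
Layer 1-15: 15 each from A, B, C, D, E, F = 15*6 = 90 chips; eligible A, C, D, E, F
Layer 16-45: A 30 + B 7 + C 30 + D 30 + F 30 = 127 chips; eligible A, C, D, F
Layer 46-51: 6 each from A, C, F = 6*3 = 18 chips; eligible A, C, F
Layer 52-71: 20 each from C, F = 20*2 = 40 chips; eligible C, F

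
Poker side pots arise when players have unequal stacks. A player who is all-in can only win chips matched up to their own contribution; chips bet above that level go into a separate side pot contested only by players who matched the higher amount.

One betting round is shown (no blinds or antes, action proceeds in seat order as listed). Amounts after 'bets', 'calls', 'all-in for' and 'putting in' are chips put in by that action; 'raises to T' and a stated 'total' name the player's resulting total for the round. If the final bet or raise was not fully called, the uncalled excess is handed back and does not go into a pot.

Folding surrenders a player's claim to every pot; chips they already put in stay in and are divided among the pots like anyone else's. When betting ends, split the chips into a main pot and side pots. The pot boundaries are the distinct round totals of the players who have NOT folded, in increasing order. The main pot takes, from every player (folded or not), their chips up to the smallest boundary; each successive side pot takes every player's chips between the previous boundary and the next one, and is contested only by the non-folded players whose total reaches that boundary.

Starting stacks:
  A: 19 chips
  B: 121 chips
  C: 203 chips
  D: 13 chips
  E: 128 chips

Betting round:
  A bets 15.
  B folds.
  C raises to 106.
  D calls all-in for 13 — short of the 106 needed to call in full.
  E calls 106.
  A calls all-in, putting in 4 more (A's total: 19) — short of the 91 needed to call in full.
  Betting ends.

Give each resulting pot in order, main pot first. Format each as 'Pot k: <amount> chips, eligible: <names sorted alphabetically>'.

Contributions: A=19, C=106, D=13, E=106
Folded: B
Pot levels (distinct totals of non-folded players): 13, 19, 106
Layer 1-13: 13 each from A, C, D, E = 13*4 = 52 chips; eligible A, C, D, E
Layer 14-19: 6 each from A, C, E = 6*3 = 18 chips; eligible A, C, E
Layer 20-106: 87 each from C, E = 87*2 = 174 chips; eligible C, E

Pot 1: 52 chips, eligible: A, C, D, E
Pot 2: 18 chips, eligible: A, C, E
Pot 3: 174 chips, eligible: C, E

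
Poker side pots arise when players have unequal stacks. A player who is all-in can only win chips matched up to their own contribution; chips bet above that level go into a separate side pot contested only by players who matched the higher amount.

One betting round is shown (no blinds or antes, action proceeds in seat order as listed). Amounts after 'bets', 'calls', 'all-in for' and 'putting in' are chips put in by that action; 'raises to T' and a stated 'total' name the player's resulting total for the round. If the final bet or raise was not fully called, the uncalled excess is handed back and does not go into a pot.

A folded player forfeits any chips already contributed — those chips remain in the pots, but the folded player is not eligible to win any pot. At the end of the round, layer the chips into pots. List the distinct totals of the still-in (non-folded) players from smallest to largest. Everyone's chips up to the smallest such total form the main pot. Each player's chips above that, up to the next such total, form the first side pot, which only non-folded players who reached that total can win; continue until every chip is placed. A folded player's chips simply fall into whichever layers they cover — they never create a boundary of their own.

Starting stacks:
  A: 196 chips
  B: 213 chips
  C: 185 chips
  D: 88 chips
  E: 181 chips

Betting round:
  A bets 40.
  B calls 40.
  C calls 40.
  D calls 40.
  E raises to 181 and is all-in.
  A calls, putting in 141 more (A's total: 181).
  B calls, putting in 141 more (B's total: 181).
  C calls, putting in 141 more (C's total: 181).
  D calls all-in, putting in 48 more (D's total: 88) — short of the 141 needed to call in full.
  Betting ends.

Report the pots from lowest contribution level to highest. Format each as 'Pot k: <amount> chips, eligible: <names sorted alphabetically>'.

Contributions: A=181, B=181, C=181, D=88, E=181
Pot levels (distinct totals of non-folded players): 88, 181
Layer 1-88: 88 each from A, B, C, D, E = 88*5 = 440 chips; eligible A, B, C, D, E
Layer 89-181: 93 each from A, B, C, E = 93*4 = 372 chips; eligible A, B, C, E

Pot 1: 440 chips, eligible: A, B, C, D, E
Pot 2: 372 chips, eligible: A, B, C, E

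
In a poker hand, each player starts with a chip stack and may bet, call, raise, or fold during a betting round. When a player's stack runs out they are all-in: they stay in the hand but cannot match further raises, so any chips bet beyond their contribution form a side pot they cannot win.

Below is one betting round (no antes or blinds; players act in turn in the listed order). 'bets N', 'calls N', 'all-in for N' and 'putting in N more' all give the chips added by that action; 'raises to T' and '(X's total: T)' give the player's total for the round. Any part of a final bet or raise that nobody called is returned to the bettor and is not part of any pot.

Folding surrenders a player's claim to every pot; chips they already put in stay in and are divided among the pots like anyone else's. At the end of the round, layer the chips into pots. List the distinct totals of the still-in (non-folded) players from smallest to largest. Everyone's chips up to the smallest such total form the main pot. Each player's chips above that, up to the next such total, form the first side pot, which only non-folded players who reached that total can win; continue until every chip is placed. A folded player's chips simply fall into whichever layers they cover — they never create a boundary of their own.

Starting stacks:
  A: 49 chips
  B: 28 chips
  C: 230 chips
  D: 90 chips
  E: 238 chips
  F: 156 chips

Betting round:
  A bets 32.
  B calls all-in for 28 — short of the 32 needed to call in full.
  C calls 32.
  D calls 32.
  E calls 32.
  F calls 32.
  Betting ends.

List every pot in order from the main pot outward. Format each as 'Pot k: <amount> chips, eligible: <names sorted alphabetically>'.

Contributions: A=32, B=28, C=32, D=32, E=32, F=32
Pot levels (distinct totals of non-folded players): 28, 32
Layer 1-28: 28 each from A, B, C, D, E, F = 28*6 = 168 chips; eligible A, B, C, D, E, F
Layer 29-32: 4 each from A, C, D, E, F = 4*5 = 20 chips; eligible A, C, D, E, F

Pot 1: 168 chips, eligible: A, B, C, D, E, F
Pot 2: 20 chips, eligible: A, C, D, E, F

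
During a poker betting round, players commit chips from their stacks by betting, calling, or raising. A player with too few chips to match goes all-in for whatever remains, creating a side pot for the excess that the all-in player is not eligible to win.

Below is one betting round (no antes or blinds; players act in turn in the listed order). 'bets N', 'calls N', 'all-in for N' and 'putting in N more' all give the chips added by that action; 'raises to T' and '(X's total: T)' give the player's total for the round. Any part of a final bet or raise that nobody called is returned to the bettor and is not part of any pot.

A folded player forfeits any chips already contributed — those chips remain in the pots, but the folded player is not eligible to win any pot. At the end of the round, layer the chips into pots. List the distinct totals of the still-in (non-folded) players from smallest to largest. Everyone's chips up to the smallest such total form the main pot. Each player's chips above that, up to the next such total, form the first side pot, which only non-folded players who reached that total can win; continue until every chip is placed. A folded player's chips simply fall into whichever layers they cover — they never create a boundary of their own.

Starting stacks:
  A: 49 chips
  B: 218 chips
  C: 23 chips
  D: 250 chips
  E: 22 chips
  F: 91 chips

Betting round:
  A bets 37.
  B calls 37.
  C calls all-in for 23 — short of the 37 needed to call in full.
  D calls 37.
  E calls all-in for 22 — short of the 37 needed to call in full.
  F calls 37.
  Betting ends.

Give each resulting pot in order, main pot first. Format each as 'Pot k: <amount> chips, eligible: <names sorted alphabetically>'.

Pot 1: 132 chips, eligible: A, B, C, D, E, F
Pot 2: 5 chips, eligible: A, B, C, D, F
Pot 3: 56 chips, eligible: A, B, D, F

Derivation:
Contributions: A=37, B=37, C=23, D=37, E=22, F=37
Pot levels (distinct totals of non-folded players): 22, 23, 37
Layer 1-22: 22 each from A, B, C, D, E, F = 22*6 = 132 chips; eligible A, B, C, D, E, F
Layer 23-23: 1 each from A, B, C, D, F = 1*5 = 5 chips; eligible A, B, C, D, F
Layer 24-37: 14 each from A, B, D, F = 14*4 = 56 chips; eligible A, B, D, F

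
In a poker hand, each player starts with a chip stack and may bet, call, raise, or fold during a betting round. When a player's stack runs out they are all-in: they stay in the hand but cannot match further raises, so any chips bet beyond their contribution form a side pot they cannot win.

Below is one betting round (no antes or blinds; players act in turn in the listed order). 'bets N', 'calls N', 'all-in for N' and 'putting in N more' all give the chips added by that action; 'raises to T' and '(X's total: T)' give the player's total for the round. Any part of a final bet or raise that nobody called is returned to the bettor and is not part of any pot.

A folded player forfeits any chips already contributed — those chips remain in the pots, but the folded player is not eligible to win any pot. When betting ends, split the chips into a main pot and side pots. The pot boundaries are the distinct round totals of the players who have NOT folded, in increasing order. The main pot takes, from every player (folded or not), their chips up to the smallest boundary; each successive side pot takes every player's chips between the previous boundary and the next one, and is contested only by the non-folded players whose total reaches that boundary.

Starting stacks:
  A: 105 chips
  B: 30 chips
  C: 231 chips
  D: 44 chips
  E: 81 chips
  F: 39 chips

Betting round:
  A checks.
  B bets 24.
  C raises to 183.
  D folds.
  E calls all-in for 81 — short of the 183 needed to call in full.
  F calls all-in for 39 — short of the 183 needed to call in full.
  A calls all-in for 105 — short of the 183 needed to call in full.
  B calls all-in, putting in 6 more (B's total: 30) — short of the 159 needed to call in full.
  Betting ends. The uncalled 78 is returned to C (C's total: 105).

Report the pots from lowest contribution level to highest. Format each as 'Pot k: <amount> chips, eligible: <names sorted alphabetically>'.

Contributions (after 78 returned to C): A=105, B=30, C=105, E=81, F=39
Folded: D
Pot levels (distinct totals of non-folded players): 30, 39, 81, 105
Layer 1-30: 30 each from A, B, C, E, F = 30*5 = 150 chips; eligible A, B, C, E, F
Layer 31-39: 9 each from A, C, E, F = 9*4 = 36 chips; eligible A, C, E, F
Layer 40-81: 42 each from A, C, E = 42*3 = 126 chips; eligible A, C, E
Layer 82-105: 24 each from A, C = 24*2 = 48 chips; eligible A, C

Pot 1: 150 chips, eligible: A, B, C, E, F
Pot 2: 36 chips, eligible: A, C, E, F
Pot 3: 126 chips, eligible: A, C, E
Pot 4: 48 chips, eligible: A, C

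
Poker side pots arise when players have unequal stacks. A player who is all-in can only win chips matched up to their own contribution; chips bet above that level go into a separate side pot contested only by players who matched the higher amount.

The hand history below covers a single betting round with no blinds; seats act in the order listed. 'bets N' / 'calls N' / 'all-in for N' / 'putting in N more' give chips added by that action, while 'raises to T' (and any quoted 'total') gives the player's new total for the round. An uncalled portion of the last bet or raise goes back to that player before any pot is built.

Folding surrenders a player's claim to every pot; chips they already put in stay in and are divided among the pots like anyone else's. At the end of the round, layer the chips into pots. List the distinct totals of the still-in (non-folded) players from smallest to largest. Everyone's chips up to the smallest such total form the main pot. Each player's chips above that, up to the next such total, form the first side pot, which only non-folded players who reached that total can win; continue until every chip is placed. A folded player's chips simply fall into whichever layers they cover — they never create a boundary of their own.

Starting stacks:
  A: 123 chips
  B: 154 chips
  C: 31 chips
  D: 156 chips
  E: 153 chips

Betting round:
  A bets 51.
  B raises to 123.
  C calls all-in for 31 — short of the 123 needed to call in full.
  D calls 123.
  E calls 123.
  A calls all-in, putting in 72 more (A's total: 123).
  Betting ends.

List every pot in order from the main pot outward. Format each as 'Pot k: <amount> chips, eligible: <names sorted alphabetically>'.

Pot 1: 155 chips, eligible: A, B, C, D, E
Pot 2: 368 chips, eligible: A, B, D, E

Derivation:
Contributions: A=123, B=123, C=31, D=123, E=123
Pot levels (distinct totals of non-folded players): 31, 123
Layer 1-31: 31 each from A, B, C, D, E = 31*5 = 155 chips; eligible A, B, C, D, E
Layer 32-123: 92 each from A, B, D, E = 92*4 = 368 chips; eligible A, B, D, E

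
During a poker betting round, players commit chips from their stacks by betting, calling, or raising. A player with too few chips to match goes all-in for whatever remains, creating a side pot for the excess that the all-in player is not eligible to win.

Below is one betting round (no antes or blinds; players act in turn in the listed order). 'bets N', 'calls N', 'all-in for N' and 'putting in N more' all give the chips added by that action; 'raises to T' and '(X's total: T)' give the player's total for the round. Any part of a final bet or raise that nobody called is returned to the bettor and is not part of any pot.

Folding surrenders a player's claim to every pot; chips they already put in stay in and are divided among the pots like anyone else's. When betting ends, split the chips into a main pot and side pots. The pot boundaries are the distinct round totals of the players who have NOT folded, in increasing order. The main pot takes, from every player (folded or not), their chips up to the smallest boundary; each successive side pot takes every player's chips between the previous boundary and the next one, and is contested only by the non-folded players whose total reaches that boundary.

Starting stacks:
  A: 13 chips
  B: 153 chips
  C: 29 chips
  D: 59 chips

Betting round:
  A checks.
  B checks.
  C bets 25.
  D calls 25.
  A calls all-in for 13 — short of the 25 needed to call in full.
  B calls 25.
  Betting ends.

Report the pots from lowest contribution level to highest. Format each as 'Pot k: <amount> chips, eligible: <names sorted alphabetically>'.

Pot 1: 52 chips, eligible: A, B, C, D
Pot 2: 36 chips, eligible: B, C, D

Derivation:
Contributions: A=13, B=25, C=25, D=25
Pot levels (distinct totals of non-folded players): 13, 25
Layer 1-13: 13 each from A, B, C, D = 13*4 = 52 chips; eligible A, B, C, D
Layer 14-25: 12 each from B, C, D = 12*3 = 36 chips; eligible B, C, D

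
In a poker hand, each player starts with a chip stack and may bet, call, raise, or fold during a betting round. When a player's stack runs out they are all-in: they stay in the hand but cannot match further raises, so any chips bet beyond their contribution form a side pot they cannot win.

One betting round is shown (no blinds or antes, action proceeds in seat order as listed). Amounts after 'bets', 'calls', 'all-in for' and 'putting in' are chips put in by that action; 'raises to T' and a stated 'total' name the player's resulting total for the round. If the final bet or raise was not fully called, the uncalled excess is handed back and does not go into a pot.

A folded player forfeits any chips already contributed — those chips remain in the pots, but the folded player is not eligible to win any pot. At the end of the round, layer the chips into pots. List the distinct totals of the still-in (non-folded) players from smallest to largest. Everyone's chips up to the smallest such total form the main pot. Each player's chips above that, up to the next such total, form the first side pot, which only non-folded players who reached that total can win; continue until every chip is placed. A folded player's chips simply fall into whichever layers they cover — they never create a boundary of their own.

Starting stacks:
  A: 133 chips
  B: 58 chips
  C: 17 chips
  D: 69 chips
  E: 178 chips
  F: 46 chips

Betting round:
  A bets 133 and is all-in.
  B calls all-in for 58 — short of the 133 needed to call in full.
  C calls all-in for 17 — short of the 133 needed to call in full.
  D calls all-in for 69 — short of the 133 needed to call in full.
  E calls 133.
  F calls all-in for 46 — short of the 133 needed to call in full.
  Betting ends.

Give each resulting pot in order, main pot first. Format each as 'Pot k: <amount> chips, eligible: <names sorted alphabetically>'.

Contributions: A=133, B=58, C=17, D=69, E=133, F=46
Pot levels (distinct totals of non-folded players): 17, 46, 58, 69, 133
Layer 1-17: 17 each from A, B, C, D, E, F = 17*6 = 102 chips; eligible A, B, C, D, E, F
Layer 18-46: 29 each from A, B, D, E, F = 29*5 = 145 chips; eligible A, B, D, E, F
Layer 47-58: 12 each from A, B, D, E = 12*4 = 48 chips; eligible A, B, D, E
Layer 59-69: 11 each from A, D, E = 11*3 = 33 chips; eligible A, D, E
Layer 70-133: 64 each from A, E = 64*2 = 128 chips; eligible A, E

Pot 1: 102 chips, eligible: A, B, C, D, E, F
Pot 2: 145 chips, eligible: A, B, D, E, F
Pot 3: 48 chips, eligible: A, B, D, E
Pot 4: 33 chips, eligible: A, D, E
Pot 5: 128 chips, eligible: A, E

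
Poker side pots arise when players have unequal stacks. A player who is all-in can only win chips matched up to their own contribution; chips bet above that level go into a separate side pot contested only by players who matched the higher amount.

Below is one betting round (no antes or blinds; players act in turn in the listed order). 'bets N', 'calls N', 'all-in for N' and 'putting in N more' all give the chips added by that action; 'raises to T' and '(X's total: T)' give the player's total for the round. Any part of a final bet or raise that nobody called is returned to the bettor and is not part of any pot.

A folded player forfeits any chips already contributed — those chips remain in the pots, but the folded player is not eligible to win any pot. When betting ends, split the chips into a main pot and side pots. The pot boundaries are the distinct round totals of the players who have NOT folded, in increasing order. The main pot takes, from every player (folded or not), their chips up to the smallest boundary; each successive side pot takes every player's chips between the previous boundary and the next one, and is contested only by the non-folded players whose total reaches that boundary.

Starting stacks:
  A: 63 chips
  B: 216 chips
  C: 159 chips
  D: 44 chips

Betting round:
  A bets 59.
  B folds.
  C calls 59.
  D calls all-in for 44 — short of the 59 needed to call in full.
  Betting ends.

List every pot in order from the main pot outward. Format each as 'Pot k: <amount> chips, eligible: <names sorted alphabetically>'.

Pot 1: 132 chips, eligible: A, C, D
Pot 2: 30 chips, eligible: A, C

Derivation:
Contributions: A=59, C=59, D=44
Folded: B
Pot levels (distinct totals of non-folded players): 44, 59
Layer 1-44: 44 each from A, C, D = 44*3 = 132 chips; eligible A, C, D
Layer 45-59: 15 each from A, C = 15*2 = 30 chips; eligible A, C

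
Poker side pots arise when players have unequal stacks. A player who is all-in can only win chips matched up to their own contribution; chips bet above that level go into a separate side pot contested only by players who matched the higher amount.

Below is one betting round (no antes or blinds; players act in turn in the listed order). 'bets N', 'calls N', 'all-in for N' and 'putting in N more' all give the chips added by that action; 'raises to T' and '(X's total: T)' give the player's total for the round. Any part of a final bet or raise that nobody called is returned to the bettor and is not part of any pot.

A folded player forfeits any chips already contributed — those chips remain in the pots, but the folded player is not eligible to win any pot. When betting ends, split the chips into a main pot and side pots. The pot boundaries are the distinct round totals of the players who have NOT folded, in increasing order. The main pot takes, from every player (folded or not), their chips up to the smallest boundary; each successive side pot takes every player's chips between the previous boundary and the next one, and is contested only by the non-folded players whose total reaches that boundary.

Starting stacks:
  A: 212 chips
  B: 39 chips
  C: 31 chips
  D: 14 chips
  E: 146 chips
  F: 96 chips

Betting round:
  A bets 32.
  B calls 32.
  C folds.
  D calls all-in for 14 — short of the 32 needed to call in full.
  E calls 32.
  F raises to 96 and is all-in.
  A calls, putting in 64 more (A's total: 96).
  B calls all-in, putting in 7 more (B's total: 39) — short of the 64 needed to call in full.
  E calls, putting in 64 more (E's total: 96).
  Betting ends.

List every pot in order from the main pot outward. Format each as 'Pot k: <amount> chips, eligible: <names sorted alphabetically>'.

Contributions: A=96, B=39, D=14, E=96, F=96
Folded: C
Pot levels (distinct totals of non-folded players): 14, 39, 96
Layer 1-14: 14 each from A, B, D, E, F = 14*5 = 70 chips; eligible A, B, D, E, F
Layer 15-39: 25 each from A, B, E, F = 25*4 = 100 chips; eligible A, B, E, F
Layer 40-96: 57 each from A, E, F = 57*3 = 171 chips; eligible A, E, F

Pot 1: 70 chips, eligible: A, B, D, E, F
Pot 2: 100 chips, eligible: A, B, E, F
Pot 3: 171 chips, eligible: A, E, F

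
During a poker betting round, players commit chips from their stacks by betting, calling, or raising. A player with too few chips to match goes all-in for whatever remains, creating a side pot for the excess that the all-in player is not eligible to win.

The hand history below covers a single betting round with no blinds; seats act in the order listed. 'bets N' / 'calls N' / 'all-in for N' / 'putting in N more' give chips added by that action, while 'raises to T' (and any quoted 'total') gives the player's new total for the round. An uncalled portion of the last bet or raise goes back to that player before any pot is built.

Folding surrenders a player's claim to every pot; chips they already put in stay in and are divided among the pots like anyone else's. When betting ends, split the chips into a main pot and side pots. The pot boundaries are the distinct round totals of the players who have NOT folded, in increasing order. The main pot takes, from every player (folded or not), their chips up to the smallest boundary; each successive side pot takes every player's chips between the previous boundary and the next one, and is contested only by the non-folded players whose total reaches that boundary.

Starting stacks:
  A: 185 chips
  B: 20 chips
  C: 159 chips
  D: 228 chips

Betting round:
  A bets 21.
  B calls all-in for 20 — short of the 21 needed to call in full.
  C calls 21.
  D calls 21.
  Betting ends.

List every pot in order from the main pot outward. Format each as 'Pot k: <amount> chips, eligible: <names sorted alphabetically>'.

Pot 1: 80 chips, eligible: A, B, C, D
Pot 2: 3 chips, eligible: A, C, D

Derivation:
Contributions: A=21, B=20, C=21, D=21
Pot levels (distinct totals of non-folded players): 20, 21
Layer 1-20: 20 each from A, B, C, D = 20*4 = 80 chips; eligible A, B, C, D
Layer 21-21: 1 each from A, C, D = 1*3 = 3 chips; eligible A, C, D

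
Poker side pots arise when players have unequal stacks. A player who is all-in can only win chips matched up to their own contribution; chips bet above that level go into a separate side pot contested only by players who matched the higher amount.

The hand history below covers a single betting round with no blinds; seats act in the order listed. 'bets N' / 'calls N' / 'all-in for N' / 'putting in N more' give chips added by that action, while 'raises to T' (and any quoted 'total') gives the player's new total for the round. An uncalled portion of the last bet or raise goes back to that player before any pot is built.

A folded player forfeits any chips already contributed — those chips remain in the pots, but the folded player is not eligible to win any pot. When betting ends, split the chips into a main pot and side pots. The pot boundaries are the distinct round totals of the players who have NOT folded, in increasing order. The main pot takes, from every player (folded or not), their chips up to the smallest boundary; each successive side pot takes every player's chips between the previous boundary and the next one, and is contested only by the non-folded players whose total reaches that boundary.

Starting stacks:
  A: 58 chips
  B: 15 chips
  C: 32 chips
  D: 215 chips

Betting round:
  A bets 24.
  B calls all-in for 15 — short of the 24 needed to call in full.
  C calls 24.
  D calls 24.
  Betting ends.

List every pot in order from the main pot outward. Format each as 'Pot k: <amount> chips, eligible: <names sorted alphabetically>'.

Contributions: A=24, B=15, C=24, D=24
Pot levels (distinct totals of non-folded players): 15, 24
Layer 1-15: 15 each from A, B, C, D = 15*4 = 60 chips; eligible A, B, C, D
Layer 16-24: 9 each from A, C, D = 9*3 = 27 chips; eligible A, C, D

Pot 1: 60 chips, eligible: A, B, C, D
Pot 2: 27 chips, eligible: A, C, D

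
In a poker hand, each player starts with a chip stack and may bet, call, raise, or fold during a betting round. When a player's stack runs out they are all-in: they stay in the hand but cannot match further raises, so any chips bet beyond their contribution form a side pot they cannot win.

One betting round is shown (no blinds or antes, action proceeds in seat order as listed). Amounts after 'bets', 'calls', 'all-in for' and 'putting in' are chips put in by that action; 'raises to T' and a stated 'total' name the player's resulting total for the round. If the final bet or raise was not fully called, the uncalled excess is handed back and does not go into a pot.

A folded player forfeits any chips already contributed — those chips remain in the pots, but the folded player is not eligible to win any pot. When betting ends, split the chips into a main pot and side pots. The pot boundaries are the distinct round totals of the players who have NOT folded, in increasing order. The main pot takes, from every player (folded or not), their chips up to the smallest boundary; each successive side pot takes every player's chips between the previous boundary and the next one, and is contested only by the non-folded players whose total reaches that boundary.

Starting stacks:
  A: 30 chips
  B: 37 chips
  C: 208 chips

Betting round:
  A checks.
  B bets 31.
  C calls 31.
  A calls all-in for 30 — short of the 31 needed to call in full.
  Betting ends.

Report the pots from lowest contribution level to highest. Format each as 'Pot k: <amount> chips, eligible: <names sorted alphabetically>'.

Contributions: A=30, B=31, C=31
Pot levels (distinct totals of non-folded players): 30, 31
Layer 1-30: 30 each from A, B, C = 30*3 = 90 chips; eligible A, B, C
Layer 31-31: 1 each from B, C = 1*2 = 2 chips; eligible B, C

Pot 1: 90 chips, eligible: A, B, C
Pot 2: 2 chips, eligible: B, C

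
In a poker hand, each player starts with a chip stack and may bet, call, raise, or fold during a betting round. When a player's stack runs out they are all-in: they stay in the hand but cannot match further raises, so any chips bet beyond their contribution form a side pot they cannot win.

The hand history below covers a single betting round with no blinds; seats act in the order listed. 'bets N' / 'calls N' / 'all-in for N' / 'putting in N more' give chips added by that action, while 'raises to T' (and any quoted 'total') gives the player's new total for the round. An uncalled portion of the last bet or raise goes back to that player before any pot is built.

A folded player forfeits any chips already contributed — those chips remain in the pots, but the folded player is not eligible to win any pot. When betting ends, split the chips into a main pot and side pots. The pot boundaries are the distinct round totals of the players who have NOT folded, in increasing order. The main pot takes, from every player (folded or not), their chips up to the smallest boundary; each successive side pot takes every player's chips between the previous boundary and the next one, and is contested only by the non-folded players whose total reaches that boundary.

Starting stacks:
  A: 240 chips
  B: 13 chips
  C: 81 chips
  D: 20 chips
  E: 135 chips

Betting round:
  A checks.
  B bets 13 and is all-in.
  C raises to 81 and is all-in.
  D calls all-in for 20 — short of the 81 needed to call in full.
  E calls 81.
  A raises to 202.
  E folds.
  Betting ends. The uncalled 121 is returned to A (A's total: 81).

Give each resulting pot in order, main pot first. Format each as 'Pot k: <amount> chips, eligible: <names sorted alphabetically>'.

Contributions (after 121 returned to A): A=81, B=13, C=81, D=20, E=81
Folded: E
Pot levels (distinct totals of non-folded players): 13, 20, 81
Layer 1-13: 13 each from A, B, C, D, E = 13*5 = 65 chips; eligible A, B, C, D
Layer 14-20: 7 each from A, C, D, E = 7*4 = 28 chips; eligible A, C, D
Layer 21-81: 61 each from A, C, E = 61*3 = 183 chips; eligible A, C

Pot 1: 65 chips, eligible: A, B, C, D
Pot 2: 28 chips, eligible: A, C, D
Pot 3: 183 chips, eligible: A, C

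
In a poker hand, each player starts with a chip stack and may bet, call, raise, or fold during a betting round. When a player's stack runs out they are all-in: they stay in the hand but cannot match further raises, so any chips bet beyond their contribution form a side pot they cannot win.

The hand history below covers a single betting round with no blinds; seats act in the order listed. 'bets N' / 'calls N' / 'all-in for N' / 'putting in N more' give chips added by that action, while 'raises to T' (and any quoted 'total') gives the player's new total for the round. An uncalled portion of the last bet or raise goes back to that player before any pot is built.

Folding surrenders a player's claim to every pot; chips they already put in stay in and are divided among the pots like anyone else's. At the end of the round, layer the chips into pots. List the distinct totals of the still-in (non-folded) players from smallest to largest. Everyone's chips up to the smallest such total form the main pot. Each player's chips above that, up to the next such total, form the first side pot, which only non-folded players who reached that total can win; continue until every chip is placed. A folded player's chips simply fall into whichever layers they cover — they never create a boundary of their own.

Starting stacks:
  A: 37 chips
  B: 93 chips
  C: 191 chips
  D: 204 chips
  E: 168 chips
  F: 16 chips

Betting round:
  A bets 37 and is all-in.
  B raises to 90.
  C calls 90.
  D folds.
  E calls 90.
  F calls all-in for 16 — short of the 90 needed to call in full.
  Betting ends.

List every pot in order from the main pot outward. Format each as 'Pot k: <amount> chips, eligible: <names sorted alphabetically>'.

Pot 1: 80 chips, eligible: A, B, C, E, F
Pot 2: 84 chips, eligible: A, B, C, E
Pot 3: 159 chips, eligible: B, C, E

Derivation:
Contributions: A=37, B=90, C=90, E=90, F=16
Folded: D
Pot levels (distinct totals of non-folded players): 16, 37, 90
Layer 1-16: 16 each from A, B, C, E, F = 16*5 = 80 chips; eligible A, B, C, E, F
Layer 17-37: 21 each from A, B, C, E = 21*4 = 84 chips; eligible A, B, C, E
Layer 38-90: 53 each from B, C, E = 53*3 = 159 chips; eligible B, C, E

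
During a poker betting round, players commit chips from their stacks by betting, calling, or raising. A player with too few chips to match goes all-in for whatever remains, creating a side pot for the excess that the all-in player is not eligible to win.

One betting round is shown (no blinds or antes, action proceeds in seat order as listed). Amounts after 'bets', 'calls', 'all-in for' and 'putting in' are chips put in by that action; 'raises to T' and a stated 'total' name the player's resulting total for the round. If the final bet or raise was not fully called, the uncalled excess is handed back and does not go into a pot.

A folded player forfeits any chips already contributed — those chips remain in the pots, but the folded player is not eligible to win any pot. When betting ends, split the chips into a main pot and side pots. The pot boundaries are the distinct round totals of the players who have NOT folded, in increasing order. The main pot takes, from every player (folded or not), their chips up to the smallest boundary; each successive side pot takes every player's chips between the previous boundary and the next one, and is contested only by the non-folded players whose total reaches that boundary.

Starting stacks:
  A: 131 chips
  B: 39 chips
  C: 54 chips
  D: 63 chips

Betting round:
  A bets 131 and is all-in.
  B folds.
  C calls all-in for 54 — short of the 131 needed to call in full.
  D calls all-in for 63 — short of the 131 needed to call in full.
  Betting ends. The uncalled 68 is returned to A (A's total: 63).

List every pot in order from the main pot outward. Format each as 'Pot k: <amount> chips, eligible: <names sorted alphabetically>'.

Pot 1: 162 chips, eligible: A, C, D
Pot 2: 18 chips, eligible: A, D

Derivation:
Contributions (after 68 returned to A): A=63, C=54, D=63
Folded: B
Pot levels (distinct totals of non-folded players): 54, 63
Layer 1-54: 54 each from A, C, D = 54*3 = 162 chips; eligible A, C, D
Layer 55-63: 9 each from A, D = 9*2 = 18 chips; eligible A, D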